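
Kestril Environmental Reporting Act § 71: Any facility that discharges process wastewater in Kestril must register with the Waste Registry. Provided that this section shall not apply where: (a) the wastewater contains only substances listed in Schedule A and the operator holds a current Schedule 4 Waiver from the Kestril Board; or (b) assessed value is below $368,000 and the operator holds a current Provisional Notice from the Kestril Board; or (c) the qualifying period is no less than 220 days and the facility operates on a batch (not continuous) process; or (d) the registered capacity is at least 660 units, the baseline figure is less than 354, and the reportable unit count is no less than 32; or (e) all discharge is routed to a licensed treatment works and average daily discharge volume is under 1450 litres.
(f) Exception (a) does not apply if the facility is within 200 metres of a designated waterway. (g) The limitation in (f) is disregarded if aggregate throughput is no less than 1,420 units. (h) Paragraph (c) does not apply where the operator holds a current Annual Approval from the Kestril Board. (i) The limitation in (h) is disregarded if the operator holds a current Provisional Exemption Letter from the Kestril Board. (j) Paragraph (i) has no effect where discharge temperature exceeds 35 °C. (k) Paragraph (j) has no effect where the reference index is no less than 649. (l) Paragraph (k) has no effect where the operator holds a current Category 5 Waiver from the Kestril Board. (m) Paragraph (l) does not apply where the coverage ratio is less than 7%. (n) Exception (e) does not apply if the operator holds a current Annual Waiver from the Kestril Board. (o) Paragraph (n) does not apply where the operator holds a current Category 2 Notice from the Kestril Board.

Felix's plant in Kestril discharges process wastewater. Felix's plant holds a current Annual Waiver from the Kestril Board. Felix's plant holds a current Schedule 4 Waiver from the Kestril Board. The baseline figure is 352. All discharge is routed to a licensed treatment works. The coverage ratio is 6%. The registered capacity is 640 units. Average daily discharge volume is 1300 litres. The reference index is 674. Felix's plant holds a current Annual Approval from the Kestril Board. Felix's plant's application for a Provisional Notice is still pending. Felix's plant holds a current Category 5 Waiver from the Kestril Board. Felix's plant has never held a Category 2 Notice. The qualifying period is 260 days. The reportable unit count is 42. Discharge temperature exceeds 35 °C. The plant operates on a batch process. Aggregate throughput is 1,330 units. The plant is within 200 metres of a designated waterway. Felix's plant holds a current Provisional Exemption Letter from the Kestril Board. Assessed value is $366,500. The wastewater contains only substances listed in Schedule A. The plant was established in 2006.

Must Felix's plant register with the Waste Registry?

All of (a)'s requirements are met (the wastewater is Schedule-A-only; a current Schedule 4 Waiver is held). But: (f) applies — the plant is within 200 m of a designated waterway. (g) does not operate here (aggregate throughput is 1,330 units, short of 1,420 units), so (f) stands. (a) is therefore removed.
Exception (b) requires that the operator holds a current Provisional Notice from the Kestril Board; but no current Provisional Notice is held, so (b) is unavailable.
Exception (c): the qualifying period is 260 days, meeting the 220 days threshold; the facility operates on a batch process — every condition holds. Under paragraphs (h)–(m): (h) is engaged (a current Annual Approval is held), but is overridden by (i): (i) applies — a current Provisional Exemption Letter is held. (j) operates (discharge temperature exceeds 35 °C), but is overridden by (k): (k) operates against (j): the reference index is 674, meeting the 649 threshold. (l) would limit (k) — a current Category 5 Waiver is held — but (m) sets (l) aside: (m) operates against (l): the coverage ratio is 6%, less than the 7% limit. Exception (c) stands.
Exception (d) does not apply: the registered capacity is 640 units, short of 660 units.
All of (e)'s requirements are met (discharge is routed to a licensed treatment works; average daily discharge volume is 1300 litres, under the 1450 litres limit). However, paragraphs (n)–(o) must be considered: (n) operates against (e): a current Annual Waiver is held. (o) is inapplicable (the Category 2 Notice is not current), so (n) stands. (e) is therefore removed.

No — exception (c) applies; Felix's plant is not required to register with the Waste Registry.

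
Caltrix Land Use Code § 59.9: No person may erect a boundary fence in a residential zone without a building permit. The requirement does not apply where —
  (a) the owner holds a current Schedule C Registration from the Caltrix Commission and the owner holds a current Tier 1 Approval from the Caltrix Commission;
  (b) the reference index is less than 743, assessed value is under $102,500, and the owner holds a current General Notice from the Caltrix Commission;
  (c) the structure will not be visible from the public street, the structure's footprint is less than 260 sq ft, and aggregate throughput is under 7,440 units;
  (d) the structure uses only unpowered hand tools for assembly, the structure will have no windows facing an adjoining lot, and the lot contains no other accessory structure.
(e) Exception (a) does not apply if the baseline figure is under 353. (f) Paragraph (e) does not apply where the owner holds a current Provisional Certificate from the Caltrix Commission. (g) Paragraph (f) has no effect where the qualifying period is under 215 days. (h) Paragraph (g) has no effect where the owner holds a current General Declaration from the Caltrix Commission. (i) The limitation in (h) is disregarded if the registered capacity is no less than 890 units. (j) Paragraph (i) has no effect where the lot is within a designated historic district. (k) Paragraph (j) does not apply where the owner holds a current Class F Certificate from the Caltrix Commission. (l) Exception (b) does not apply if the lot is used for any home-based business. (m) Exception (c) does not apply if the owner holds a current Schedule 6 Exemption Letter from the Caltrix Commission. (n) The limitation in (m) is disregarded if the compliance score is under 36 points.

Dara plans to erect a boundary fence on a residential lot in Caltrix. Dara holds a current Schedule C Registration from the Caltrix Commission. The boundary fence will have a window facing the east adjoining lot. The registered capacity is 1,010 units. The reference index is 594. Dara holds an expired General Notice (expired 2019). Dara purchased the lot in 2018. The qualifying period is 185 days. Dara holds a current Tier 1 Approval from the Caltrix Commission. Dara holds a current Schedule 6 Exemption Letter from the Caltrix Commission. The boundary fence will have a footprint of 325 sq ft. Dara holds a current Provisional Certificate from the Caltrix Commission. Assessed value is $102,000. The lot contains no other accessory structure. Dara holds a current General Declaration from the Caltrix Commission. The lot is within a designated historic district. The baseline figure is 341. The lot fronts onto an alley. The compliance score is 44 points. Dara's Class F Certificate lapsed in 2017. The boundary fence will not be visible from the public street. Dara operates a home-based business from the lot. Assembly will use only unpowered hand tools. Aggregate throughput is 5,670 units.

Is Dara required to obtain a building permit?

No — exception (a) applies; Dara does not need a building permit.

Exception (a): a current Schedule C Registration is held; a current Tier 1 Approval is held — every condition holds. Considering the limiting provisions: (e) is engaged (the baseline figure is 341, under the 353 limit), but yields to (f): (f) is triggered — a current Provisional Certificate is held. (g) operates (the qualifying period is 185 days, under the 215 days limit), but is itself disapplied by (h): (h) is triggered — a current General Declaration is held. (i) is engaged (the registered capacity is 1,010 units, meeting the 890 units threshold), but is itself disapplied by (j): (j) operates against (i): the lot is in a historic district. (k) is not engaged (there is no Class F Certificate in force), so (j) stands. So (a) applies.
Exception (b) fails — no current General Notice is held.
Exception (c) fails — the structure's footprint is 325 sq ft, not less than 260 sq ft.
Exception (d) fails — a window faces an adjoining lot.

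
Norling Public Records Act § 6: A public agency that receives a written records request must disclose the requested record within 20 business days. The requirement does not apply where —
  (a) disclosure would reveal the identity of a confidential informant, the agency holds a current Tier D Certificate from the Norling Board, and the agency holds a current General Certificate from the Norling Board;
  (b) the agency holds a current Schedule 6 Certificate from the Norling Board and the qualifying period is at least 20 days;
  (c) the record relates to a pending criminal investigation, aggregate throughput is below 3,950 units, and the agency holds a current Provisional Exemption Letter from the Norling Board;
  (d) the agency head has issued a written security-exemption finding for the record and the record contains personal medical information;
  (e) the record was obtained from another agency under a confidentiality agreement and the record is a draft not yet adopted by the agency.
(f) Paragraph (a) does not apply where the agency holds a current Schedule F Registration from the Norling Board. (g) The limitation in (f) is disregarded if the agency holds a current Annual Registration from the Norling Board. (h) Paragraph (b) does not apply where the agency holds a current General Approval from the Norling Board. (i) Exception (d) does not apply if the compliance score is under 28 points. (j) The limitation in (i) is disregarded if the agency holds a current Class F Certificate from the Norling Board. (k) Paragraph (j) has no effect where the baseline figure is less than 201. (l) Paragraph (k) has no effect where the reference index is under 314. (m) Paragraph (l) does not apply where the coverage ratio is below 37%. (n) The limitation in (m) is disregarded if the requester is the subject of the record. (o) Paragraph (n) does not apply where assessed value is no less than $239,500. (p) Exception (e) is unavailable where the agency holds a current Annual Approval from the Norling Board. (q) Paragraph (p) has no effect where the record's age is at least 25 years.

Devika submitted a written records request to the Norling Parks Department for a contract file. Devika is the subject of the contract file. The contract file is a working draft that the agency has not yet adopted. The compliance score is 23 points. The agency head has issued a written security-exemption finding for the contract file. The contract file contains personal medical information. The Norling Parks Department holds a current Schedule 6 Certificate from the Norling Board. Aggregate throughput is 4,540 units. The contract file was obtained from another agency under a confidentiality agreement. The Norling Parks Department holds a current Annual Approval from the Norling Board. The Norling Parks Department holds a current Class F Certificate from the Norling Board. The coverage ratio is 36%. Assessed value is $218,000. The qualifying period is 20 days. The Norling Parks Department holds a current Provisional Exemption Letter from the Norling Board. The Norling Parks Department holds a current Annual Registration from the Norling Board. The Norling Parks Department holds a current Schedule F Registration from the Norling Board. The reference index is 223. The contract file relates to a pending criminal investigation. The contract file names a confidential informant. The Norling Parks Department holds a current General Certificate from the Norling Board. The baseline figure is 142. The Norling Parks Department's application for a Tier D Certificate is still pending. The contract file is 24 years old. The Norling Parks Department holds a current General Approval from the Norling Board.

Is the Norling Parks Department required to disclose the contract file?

No — exception (d) applies; the Norling Parks Department is not required to disclose the contract file.

Exception (a) fails — there is no Tier D Certificate in force.
Exception (b)'s conditions are all satisfied: a current Schedule 6 Certificate is held; the qualifying period is 20 days, meeting the 20 days threshold. But: (h) operates against (b): a current General Approval is held. So (b) is unavailable.
Exception (c) requires that aggregate throughput is below 3,950 units; but aggregate throughput is 4,540 units, not below 3,950 units, so (c) is unavailable.
Exception (d) is satisfied on its face — a written security-exemption finding has been issued; the contract file contains personal medical information. Under paragraphs (i)–(o): (i) applies (the compliance score is 23 points, under the 28 points limit), but is displaced by (j): (j) is triggered — a current Class F Certificate is held. (k) operates (the baseline figure is 142, less than the 201 limit), but is itself disapplied by (l): (l) operates against (k): the reference index is 223, under the 314 limit. (m) would limit (l) — the coverage ratio is 36%, below the 37% limit — but (n) sets (m) aside: (n) operates — Devika is the subject of the contract file. (o), which would lift (n), is not triggered — assessed value is $218,000, short of $239,500. (d) remains available.
Exception (e)'s conditions are all satisfied: the contract file was obtained under a confidentiality agreement; the contract file is an unadopted draft. Turning to paragraphs (p)–(q): (p) operates against (e): a current Annual Approval is held. (q), which would lift (p), does not operate here — the record's age is 24 years, short of 25 years. (e) is therefore removed.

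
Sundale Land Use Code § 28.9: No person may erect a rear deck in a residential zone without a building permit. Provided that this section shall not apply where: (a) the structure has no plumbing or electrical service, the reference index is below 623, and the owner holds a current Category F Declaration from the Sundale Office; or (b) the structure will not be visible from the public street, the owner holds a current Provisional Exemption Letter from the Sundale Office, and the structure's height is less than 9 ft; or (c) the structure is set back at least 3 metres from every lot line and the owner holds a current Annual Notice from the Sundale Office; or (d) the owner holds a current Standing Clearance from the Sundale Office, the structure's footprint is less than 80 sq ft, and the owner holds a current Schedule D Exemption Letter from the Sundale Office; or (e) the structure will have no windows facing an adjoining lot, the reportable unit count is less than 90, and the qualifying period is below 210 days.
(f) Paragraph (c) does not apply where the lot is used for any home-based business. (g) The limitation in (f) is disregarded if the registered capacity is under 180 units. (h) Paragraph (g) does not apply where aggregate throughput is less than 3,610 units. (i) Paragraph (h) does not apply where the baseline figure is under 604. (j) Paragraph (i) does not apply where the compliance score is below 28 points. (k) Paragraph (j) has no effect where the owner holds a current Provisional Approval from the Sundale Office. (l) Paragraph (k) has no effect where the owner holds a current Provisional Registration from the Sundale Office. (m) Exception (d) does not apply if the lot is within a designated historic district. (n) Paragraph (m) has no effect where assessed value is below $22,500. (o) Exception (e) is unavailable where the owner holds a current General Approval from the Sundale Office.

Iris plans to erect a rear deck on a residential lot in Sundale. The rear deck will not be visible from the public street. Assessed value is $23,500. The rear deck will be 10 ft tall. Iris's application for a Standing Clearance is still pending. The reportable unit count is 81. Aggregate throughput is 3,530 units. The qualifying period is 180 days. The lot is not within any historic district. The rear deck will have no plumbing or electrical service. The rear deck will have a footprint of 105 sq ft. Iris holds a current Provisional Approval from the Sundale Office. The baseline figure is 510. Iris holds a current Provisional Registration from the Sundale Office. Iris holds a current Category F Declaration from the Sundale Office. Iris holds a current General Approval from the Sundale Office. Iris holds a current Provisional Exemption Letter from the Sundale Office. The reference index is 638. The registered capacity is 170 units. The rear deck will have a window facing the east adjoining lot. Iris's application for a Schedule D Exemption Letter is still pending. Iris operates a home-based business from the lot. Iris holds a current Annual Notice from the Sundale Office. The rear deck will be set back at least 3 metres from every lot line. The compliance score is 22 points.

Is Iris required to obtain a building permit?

Exception (a) fails — the reference index is 638, not below 623.
Exception (b) requires that the structure's height is less than 9 ft; but the structure's height is 10 ft, not less than 9 ft, so (b) is unavailable.
Exception (c)'s conditions are all satisfied: the setback is at least 3 m on every side; a current Annual Notice is held. Turning to paragraphs (f)–(l): (f) operates against (c): a home-based business operates on the lot. (g) would limit (f) — the registered capacity is 170 units, under the 180 units limit — but (h) sets (g) aside: (h) operates against (g): aggregate throughput is 3,530 units, less than the 3,610 units limit. (i) would limit (h) — the baseline figure is 510, under the 604 limit — but (j) sets (i) aside: (j) operates against (i): the compliance score is 22 points, below the 28 points limit. (k) would limit (j) — a current Provisional Approval is held — but (l) sets (k) aside: (l) operates against (k): a current Provisional Registration is held. (c) is therefore removed.
Exception (d) requires that the owner holds a current Standing Clearance from the Sundale Office; but the Standing Clearance is not current, so (d) is unavailable.
Exception (e) requires that the structure will have no windows facing an adjoining lot; but a window faces an adjoining lot, so (e) is unavailable.
No exception applies. The general rule governs.

Yes — Iris must obtain a building permit.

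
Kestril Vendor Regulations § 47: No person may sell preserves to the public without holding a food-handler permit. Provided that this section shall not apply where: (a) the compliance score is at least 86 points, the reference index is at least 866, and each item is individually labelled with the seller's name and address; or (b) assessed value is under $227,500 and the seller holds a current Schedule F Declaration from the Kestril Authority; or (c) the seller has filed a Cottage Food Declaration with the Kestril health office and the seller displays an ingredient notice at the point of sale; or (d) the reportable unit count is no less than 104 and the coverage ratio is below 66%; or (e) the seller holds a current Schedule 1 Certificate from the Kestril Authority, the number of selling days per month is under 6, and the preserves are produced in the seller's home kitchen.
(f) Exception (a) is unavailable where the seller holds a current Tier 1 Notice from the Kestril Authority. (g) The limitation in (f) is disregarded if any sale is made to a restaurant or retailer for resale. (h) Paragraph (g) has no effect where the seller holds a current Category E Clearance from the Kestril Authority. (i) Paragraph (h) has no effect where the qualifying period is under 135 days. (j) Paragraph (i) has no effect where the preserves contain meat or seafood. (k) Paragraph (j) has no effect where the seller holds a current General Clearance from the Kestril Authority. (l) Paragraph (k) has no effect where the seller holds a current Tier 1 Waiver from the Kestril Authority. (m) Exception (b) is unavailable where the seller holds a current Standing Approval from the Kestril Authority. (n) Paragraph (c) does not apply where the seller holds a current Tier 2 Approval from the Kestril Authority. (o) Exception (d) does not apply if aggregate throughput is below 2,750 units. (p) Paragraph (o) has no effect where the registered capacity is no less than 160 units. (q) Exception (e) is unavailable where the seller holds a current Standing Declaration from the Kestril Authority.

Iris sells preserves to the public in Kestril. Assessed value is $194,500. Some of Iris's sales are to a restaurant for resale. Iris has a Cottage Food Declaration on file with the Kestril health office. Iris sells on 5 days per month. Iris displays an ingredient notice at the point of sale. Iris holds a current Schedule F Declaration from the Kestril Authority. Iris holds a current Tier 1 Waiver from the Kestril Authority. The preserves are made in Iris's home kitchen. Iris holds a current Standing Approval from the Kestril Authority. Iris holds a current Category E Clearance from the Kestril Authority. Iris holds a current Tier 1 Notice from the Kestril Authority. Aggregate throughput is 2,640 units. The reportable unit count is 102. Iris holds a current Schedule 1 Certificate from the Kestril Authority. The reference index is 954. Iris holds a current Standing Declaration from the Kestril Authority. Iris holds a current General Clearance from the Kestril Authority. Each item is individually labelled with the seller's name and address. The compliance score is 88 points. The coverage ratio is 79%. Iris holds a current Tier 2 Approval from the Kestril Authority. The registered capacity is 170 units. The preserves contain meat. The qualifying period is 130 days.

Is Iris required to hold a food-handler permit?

Yes — Iris must hold a food-handler permit.

All of (a)'s requirements are met (the compliance score is 88 points, meeting the 86 points threshold; the reference index is 954, meeting the 866 threshold; items are individually labelled). Turning to paragraphs (f)–(l): (f) operates against (a): a current Tier 1 Notice is held. (g) would limit (f) — some sales are to a restaurant for resale — but (h) sets (g) aside: (h) is engaged — a current Category E Clearance is held. (i) operates (the qualifying period is 130 days, under the 135 days limit), but is overridden by (j): (j) is triggered — the preserves contain meat. (k) is triggered (a current General Clearance is held), but is set aside by (l): (l) operates against (k): a current Tier 1 Waiver is held. So (a) is unavailable.
All of (b)'s requirements are met (assessed value is $194,500, under the $227,500 limit; a current Schedule F Declaration is held). Turning to paragraph (m): (m) applies — a current Standing Approval is held. So (b) is unavailable.
All of (c)'s requirements are met (a Cottage Food Declaration is on file; an ingredient notice is displayed). But: (n) operates — a current Tier 2 Approval is held. So (c) is unavailable.
Exception (d) fails — the reportable unit count is 102, short of 104.
Exception (e) is satisfied on its face — a current Schedule 1 Certificate is held; the number of selling days per month is 5, under the 6 limit; the preserves are home-kitchen produced. Turning to paragraph (q): (q) operates against (e): a current Standing Declaration is held. (e) is therefore removed.
No exception displaces § 47.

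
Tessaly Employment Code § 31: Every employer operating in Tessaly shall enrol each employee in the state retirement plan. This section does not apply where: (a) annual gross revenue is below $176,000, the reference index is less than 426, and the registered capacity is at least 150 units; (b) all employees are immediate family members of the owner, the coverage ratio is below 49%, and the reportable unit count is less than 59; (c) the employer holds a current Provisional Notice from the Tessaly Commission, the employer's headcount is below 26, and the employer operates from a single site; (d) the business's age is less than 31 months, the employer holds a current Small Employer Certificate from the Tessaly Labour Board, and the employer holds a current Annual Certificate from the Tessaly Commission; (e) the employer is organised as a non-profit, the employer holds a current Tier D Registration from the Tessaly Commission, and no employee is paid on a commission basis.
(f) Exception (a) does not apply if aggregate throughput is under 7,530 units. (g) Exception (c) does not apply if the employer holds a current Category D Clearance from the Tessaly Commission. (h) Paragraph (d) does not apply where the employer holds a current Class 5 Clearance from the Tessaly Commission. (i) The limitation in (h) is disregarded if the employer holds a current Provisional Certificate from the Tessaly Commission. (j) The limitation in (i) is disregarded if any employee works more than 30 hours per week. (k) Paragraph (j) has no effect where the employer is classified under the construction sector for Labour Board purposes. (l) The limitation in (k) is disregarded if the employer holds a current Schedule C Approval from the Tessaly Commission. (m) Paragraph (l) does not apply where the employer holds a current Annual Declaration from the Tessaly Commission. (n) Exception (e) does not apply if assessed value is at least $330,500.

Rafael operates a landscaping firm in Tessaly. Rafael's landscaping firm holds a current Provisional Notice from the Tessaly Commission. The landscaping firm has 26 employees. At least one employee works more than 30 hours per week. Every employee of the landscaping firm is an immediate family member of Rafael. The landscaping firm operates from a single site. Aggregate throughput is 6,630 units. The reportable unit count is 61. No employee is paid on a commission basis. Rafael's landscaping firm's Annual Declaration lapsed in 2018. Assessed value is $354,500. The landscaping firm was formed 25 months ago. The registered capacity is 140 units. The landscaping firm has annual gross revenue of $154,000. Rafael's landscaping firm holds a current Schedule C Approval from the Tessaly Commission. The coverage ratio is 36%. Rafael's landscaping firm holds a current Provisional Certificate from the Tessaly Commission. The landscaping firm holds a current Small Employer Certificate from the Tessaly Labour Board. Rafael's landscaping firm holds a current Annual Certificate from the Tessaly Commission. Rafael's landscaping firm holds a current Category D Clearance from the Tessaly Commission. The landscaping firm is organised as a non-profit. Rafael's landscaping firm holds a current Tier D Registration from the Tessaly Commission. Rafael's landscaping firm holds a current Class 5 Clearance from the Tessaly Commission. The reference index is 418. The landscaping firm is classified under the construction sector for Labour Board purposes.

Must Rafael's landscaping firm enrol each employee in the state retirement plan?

Exception (a) requires that the registered capacity is at least 150 units; but the registered capacity is 140 units, short of 150 units, so (a) is unavailable.
Exception (b) fails — the reportable unit count is 61, not less than 59.
Exception (c) fails — the employer's headcount is 26, not below 26.
All of (d)'s requirements are met (the business's age is 25 months, less than the 31 months limit; a current Small Employer Certificate is held; a current Annual Certificate is held). However, paragraphs (h)–(m) must be considered: (h) is triggered — a current Class 5 Clearance is held. (i) operates (a current Provisional Certificate is held), but is itself disapplied by (j): (j) operates — at least one employee exceeds 30 hours/week. (k) would limit (j) — the landscaping firm is classified under the construction sector — but (l) sets (k) aside: (l) operates against (k): a current Schedule C Approval is held. (m) is not engaged (no current Annual Declaration is held), so (l) stands. Exception (d) does not apply.
All of (e)'s requirements are met (the employer is a non-profit; a current Tier D Registration is held; no employee is paid on commission). However, paragraph (n) must be considered: (n) applies — assessed value is $354,500, meeting the $330,500 threshold. Exception (e) does not apply.
No exception is made out. Rafael's landscaping firm falls within the general rule.

Yes — Rafael's landscaping firm must enrol each employee in the state retirement plan.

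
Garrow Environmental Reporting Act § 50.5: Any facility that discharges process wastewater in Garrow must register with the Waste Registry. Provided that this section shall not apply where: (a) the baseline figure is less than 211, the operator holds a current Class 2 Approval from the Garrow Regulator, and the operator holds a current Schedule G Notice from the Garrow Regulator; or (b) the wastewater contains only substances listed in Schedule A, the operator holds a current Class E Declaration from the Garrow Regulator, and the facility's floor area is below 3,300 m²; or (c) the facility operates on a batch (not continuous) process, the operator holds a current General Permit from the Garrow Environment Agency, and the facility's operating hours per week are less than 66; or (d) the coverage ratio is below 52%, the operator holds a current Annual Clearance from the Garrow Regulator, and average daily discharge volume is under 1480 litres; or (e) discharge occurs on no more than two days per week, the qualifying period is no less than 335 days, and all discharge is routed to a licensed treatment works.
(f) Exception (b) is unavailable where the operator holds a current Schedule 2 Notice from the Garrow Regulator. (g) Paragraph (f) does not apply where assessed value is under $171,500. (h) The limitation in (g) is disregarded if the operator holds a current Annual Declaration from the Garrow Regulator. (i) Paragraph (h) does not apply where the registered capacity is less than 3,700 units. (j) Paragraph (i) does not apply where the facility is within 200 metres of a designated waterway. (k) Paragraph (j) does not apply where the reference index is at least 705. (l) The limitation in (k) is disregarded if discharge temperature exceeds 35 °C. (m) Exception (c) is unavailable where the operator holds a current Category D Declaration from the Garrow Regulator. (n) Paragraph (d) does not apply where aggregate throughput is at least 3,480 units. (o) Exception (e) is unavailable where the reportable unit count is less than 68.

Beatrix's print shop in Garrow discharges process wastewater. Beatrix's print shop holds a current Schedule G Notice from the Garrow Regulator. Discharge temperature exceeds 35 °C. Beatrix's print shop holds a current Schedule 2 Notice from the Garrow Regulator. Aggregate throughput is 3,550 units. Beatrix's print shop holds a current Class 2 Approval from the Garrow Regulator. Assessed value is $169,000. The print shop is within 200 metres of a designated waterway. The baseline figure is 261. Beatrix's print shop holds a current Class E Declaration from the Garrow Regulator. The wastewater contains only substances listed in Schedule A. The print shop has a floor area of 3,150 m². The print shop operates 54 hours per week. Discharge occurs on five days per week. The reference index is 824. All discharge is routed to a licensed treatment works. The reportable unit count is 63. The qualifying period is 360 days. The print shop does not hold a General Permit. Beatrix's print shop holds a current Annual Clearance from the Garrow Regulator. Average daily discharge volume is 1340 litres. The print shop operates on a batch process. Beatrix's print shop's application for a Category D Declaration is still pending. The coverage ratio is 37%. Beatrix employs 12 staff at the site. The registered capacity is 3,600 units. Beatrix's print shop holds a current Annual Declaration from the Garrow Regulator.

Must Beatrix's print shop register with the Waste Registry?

Yes — Beatrix's print shop must register with the Waste Registry.

Exception (a) requires that the baseline figure is less than 211; but the baseline figure is 261, not less than 211, so (a) is unavailable.
Exception (b) is satisfied on its face — the wastewater is Schedule-A-only; a current Class E Declaration is held; the facility's floor area is 3,150 m², below the 3,300 m² limit. But applying paragraphs (f)–(l): (f) operates against (b): a current Schedule 2 Notice is held. (g) would limit (f) — assessed value is $169,000, under the $171,500 limit — but (h) sets (g) aside: (h) operates against (g): a current Annual Declaration is held. (i) is triggered (the registered capacity is 3,600 units, less than the 3,700 units limit), but yields to (j): (j) is engaged — the print shop is within 200 m of a designated waterway. (k) is engaged (the reference index is 824, meeting the 705 threshold), but is overridden by (l): (l) operates against (k): discharge temperature exceeds 35 °C. Exception (b) does not apply.
Exception (c) requires that the operator holds a current General Permit from the Garrow Environment Agency; but no General Permit is held, so (c) is unavailable.
Exception (d): the coverage ratio is 37%, below the 52% limit; a current Annual Clearance is held; average daily discharge volume is 1340 litres, under the 1480 litres limit — every condition holds. But: (n) operates against (d): aggregate throughput is 3,550 units, meeting the 3,480 units threshold. So (d) is unavailable.
Exception (e) fails — discharge occurs on five days per week.
None of the exceptions is available; § 50.5 applies in full.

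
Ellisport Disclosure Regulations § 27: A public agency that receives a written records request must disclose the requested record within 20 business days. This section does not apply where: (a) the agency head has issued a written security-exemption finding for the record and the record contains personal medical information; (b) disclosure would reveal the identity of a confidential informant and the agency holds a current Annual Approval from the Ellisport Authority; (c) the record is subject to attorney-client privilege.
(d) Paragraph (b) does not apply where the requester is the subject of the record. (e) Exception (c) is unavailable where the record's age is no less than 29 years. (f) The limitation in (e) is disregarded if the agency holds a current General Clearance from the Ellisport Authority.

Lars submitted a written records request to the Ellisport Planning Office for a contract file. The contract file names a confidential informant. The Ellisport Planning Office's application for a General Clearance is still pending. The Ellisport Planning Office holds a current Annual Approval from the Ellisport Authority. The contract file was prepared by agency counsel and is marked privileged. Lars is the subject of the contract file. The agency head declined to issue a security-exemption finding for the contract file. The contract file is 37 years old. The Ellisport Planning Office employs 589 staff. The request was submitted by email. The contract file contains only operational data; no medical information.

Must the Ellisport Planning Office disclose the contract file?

Exception (a) fails — the agency head declined to issue a security-exemption finding.
Exception (b) is satisfied on its face — the contract file names a confidential informant; a current Annual Approval is held. But applying paragraph (d): (d) is triggered — Lars is the subject of the contract file. (b) is therefore removed.
All of (c)'s requirements are met (the contract file is privileged). Turning to paragraphs (e)–(f): (e) is engaged — the record's age is 37 years, meeting the 29 years threshold. (f) is not engaged (no current General Clearance is held), so (e) stands. Exception (c) does not apply.
No exception applies. The general rule governs.

Yes — the Ellisport Planning Office must disclose the contract file.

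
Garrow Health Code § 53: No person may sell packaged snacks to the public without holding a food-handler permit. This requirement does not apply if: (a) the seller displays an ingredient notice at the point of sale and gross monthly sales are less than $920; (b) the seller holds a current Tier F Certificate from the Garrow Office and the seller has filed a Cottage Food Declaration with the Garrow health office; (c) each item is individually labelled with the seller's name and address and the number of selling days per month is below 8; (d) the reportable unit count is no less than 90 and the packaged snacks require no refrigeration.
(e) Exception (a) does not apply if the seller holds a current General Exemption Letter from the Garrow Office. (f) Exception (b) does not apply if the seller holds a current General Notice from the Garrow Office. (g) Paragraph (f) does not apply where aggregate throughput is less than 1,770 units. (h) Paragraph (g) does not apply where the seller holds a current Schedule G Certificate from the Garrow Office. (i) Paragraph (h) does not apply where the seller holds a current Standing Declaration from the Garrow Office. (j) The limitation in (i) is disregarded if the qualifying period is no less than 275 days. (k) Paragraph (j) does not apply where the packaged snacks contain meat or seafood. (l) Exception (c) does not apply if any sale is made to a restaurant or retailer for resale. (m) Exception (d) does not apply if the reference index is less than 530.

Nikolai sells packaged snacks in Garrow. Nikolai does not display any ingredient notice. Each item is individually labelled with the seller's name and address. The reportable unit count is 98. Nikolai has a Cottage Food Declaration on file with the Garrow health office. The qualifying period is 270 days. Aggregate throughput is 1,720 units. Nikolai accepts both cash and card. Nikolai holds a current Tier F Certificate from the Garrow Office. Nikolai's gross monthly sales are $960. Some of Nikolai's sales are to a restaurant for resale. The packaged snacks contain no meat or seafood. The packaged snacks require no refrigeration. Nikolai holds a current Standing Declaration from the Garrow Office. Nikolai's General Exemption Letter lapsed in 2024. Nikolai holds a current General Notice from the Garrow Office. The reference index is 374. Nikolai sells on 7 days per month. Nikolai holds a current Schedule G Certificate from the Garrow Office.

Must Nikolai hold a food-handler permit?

No — exception (b) applies; Nikolai is not required to hold a food-handler permit.

Exception (a) does not apply: no ingredient notice is displayed.
Exception (b) is satisfied on its face — a current Tier F Certificate is held; a Cottage Food Declaration is on file. As to paragraphs (f)–(k): (f) applies (a current General Notice is held), but yields to (g): (g) operates against (f): aggregate throughput is 1,720 units, less than the 1,770 units limit. (h) operates (a current Schedule G Certificate is held), but is overridden by (i): (i) operates against (h): a current Standing Declaration is held. (j) is not triggered (the qualifying period is 270 days, short of 275 days), so (i) stands. (b) remains available.
Exception (c): items are individually labelled; the number of selling days per month is 7, below the 8 limit — every condition holds. But applying paragraph (l): (l) operates against (c): some sales are to a restaurant for resale. So (c) is unavailable.
Exception (d)'s conditions are all satisfied: the reportable unit count is 98, meeting the 90 threshold; the packaged snacks are shelf-stable. But applying paragraph (m): (m) is engaged — the reference index is 374, less than the 530 limit. Exception (d) does not apply.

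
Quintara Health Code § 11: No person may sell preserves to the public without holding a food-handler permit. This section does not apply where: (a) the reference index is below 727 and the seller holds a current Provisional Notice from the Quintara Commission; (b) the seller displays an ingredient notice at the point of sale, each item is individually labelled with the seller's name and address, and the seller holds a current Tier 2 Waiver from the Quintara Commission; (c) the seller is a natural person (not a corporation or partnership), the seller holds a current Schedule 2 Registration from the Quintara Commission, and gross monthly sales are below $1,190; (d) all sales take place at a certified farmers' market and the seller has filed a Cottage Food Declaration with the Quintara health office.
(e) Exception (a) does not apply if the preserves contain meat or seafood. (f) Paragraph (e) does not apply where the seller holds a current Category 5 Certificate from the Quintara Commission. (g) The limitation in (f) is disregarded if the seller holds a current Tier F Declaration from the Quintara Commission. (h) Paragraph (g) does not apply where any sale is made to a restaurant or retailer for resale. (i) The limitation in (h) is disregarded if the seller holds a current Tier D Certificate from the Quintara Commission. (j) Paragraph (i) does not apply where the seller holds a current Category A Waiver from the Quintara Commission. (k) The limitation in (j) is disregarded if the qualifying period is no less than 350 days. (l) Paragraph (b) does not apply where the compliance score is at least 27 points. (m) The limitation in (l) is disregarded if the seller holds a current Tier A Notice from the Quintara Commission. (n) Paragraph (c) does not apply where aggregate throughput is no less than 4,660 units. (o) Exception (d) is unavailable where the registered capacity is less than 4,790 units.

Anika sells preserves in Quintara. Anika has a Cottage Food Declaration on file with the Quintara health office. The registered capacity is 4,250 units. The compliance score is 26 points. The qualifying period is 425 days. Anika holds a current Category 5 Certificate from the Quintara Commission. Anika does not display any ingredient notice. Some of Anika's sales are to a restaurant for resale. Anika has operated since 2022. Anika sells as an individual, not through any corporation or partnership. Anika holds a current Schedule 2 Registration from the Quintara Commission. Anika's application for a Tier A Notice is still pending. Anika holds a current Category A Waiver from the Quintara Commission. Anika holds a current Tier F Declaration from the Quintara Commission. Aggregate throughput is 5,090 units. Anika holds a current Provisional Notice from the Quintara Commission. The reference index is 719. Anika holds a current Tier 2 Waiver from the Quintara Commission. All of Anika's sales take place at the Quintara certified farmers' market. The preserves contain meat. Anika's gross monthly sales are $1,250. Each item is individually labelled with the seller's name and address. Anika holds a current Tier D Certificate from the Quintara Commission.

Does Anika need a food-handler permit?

Exception (a): the reference index is 719, below the 727 limit; a current Provisional Notice is held — every condition holds. However, paragraphs (e)–(k) must be considered: (e) is triggered — the preserves contain meat. (f) would limit (e) — a current Category 5 Certificate is held — but (g) sets (f) aside: (g) operates against (f): a current Tier F Declaration is held. (h) applies (some sales are to a restaurant for resale), but is overridden by (i): (i) operates against (h): a current Tier D Certificate is held. (j) would limit (i) — a current Category A Waiver is held — but (k) sets (j) aside: (k) is triggered — the qualifying period is 425 days, meeting the 350 days threshold. (a) is therefore removed.
Exception (b) requires that the seller displays an ingredient notice at the point of sale; but no ingredient notice is displayed, so (b) is unavailable.
Exception (c) fails — gross monthly sales are $1,250, not below $1,190.
Exception (d)'s conditions are all satisfied: all sales are at a certified farmers' market; a Cottage Food Declaration is on file. Turning to paragraph (o): (o) operates against (d): the registered capacity is 4,250 units, less than the 4,790 units limit. (d) is therefore removed.
Every exception is unavailable, so the rule governs.

Yes — Anika must hold a food-handler permit.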